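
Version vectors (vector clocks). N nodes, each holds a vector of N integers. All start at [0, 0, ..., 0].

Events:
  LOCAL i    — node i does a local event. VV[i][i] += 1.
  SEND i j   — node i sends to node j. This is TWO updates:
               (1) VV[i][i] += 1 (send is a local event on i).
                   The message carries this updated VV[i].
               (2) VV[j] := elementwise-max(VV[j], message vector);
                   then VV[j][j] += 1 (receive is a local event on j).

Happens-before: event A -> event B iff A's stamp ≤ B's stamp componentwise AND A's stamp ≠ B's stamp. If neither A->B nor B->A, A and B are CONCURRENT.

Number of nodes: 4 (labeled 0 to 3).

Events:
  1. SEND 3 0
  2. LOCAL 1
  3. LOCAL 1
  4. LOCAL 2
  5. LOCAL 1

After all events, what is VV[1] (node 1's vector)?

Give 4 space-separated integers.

Initial: VV[0]=[0, 0, 0, 0]
Initial: VV[1]=[0, 0, 0, 0]
Initial: VV[2]=[0, 0, 0, 0]
Initial: VV[3]=[0, 0, 0, 0]
Event 1: SEND 3->0: VV[3][3]++ -> VV[3]=[0, 0, 0, 1], msg_vec=[0, 0, 0, 1]; VV[0]=max(VV[0],msg_vec) then VV[0][0]++ -> VV[0]=[1, 0, 0, 1]
Event 2: LOCAL 1: VV[1][1]++ -> VV[1]=[0, 1, 0, 0]
Event 3: LOCAL 1: VV[1][1]++ -> VV[1]=[0, 2, 0, 0]
Event 4: LOCAL 2: VV[2][2]++ -> VV[2]=[0, 0, 1, 0]
Event 5: LOCAL 1: VV[1][1]++ -> VV[1]=[0, 3, 0, 0]
Final vectors: VV[0]=[1, 0, 0, 1]; VV[1]=[0, 3, 0, 0]; VV[2]=[0, 0, 1, 0]; VV[3]=[0, 0, 0, 1]

Answer: 0 3 0 0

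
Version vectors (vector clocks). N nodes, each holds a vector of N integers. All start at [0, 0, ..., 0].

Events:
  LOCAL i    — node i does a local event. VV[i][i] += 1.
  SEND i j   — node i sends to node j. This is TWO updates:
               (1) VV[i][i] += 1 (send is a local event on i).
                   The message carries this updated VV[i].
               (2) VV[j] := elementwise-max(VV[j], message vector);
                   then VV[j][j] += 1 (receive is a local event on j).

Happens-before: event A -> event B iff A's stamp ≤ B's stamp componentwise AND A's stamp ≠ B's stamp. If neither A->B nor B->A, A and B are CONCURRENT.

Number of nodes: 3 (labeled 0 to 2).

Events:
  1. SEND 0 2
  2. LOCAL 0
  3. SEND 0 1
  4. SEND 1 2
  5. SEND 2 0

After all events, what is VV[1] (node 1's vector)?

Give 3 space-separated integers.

Initial: VV[0]=[0, 0, 0]
Initial: VV[1]=[0, 0, 0]
Initial: VV[2]=[0, 0, 0]
Event 1: SEND 0->2: VV[0][0]++ -> VV[0]=[1, 0, 0], msg_vec=[1, 0, 0]; VV[2]=max(VV[2],msg_vec) then VV[2][2]++ -> VV[2]=[1, 0, 1]
Event 2: LOCAL 0: VV[0][0]++ -> VV[0]=[2, 0, 0]
Event 3: SEND 0->1: VV[0][0]++ -> VV[0]=[3, 0, 0], msg_vec=[3, 0, 0]; VV[1]=max(VV[1],msg_vec) then VV[1][1]++ -> VV[1]=[3, 1, 0]
Event 4: SEND 1->2: VV[1][1]++ -> VV[1]=[3, 2, 0], msg_vec=[3, 2, 0]; VV[2]=max(VV[2],msg_vec) then VV[2][2]++ -> VV[2]=[3, 2, 2]
Event 5: SEND 2->0: VV[2][2]++ -> VV[2]=[3, 2, 3], msg_vec=[3, 2, 3]; VV[0]=max(VV[0],msg_vec) then VV[0][0]++ -> VV[0]=[4, 2, 3]
Final vectors: VV[0]=[4, 2, 3]; VV[1]=[3, 2, 0]; VV[2]=[3, 2, 3]

Answer: 3 2 0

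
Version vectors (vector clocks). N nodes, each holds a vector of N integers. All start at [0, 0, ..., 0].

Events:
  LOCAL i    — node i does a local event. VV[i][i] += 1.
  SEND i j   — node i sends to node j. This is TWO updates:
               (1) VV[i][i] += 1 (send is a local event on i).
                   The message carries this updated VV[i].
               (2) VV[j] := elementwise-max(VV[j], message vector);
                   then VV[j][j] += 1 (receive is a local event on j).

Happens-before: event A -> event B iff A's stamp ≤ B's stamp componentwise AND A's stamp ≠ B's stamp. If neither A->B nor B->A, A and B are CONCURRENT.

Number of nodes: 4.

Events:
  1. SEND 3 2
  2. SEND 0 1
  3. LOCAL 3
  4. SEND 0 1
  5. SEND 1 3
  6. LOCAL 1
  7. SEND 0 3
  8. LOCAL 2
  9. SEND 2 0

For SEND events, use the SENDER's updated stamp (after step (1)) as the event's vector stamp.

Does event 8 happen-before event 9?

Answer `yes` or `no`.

Answer: yes

Derivation:
Initial: VV[0]=[0, 0, 0, 0]
Initial: VV[1]=[0, 0, 0, 0]
Initial: VV[2]=[0, 0, 0, 0]
Initial: VV[3]=[0, 0, 0, 0]
Event 1: SEND 3->2: VV[3][3]++ -> VV[3]=[0, 0, 0, 1], msg_vec=[0, 0, 0, 1]; VV[2]=max(VV[2],msg_vec) then VV[2][2]++ -> VV[2]=[0, 0, 1, 1]
Event 2: SEND 0->1: VV[0][0]++ -> VV[0]=[1, 0, 0, 0], msg_vec=[1, 0, 0, 0]; VV[1]=max(VV[1],msg_vec) then VV[1][1]++ -> VV[1]=[1, 1, 0, 0]
Event 3: LOCAL 3: VV[3][3]++ -> VV[3]=[0, 0, 0, 2]
Event 4: SEND 0->1: VV[0][0]++ -> VV[0]=[2, 0, 0, 0], msg_vec=[2, 0, 0, 0]; VV[1]=max(VV[1],msg_vec) then VV[1][1]++ -> VV[1]=[2, 2, 0, 0]
Event 5: SEND 1->3: VV[1][1]++ -> VV[1]=[2, 3, 0, 0], msg_vec=[2, 3, 0, 0]; VV[3]=max(VV[3],msg_vec) then VV[3][3]++ -> VV[3]=[2, 3, 0, 3]
Event 6: LOCAL 1: VV[1][1]++ -> VV[1]=[2, 4, 0, 0]
Event 7: SEND 0->3: VV[0][0]++ -> VV[0]=[3, 0, 0, 0], msg_vec=[3, 0, 0, 0]; VV[3]=max(VV[3],msg_vec) then VV[3][3]++ -> VV[3]=[3, 3, 0, 4]
Event 8: LOCAL 2: VV[2][2]++ -> VV[2]=[0, 0, 2, 1]
Event 9: SEND 2->0: VV[2][2]++ -> VV[2]=[0, 0, 3, 1], msg_vec=[0, 0, 3, 1]; VV[0]=max(VV[0],msg_vec) then VV[0][0]++ -> VV[0]=[4, 0, 3, 1]
Event 8 stamp: [0, 0, 2, 1]
Event 9 stamp: [0, 0, 3, 1]
[0, 0, 2, 1] <= [0, 0, 3, 1]? True. Equal? False. Happens-before: True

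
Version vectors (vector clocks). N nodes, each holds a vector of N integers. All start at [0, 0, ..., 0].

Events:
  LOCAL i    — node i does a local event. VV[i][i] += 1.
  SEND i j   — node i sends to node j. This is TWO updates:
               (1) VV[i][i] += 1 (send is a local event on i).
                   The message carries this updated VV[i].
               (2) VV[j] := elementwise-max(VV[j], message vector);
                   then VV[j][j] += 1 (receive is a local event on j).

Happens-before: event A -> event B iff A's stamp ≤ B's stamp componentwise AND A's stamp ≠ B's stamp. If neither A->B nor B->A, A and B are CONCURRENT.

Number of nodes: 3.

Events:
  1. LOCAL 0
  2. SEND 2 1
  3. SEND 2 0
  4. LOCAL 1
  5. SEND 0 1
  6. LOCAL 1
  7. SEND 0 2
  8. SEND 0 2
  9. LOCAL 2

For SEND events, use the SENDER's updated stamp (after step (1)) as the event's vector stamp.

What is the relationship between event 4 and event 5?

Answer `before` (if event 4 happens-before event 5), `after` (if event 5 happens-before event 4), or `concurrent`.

Initial: VV[0]=[0, 0, 0]
Initial: VV[1]=[0, 0, 0]
Initial: VV[2]=[0, 0, 0]
Event 1: LOCAL 0: VV[0][0]++ -> VV[0]=[1, 0, 0]
Event 2: SEND 2->1: VV[2][2]++ -> VV[2]=[0, 0, 1], msg_vec=[0, 0, 1]; VV[1]=max(VV[1],msg_vec) then VV[1][1]++ -> VV[1]=[0, 1, 1]
Event 3: SEND 2->0: VV[2][2]++ -> VV[2]=[0, 0, 2], msg_vec=[0, 0, 2]; VV[0]=max(VV[0],msg_vec) then VV[0][0]++ -> VV[0]=[2, 0, 2]
Event 4: LOCAL 1: VV[1][1]++ -> VV[1]=[0, 2, 1]
Event 5: SEND 0->1: VV[0][0]++ -> VV[0]=[3, 0, 2], msg_vec=[3, 0, 2]; VV[1]=max(VV[1],msg_vec) then VV[1][1]++ -> VV[1]=[3, 3, 2]
Event 6: LOCAL 1: VV[1][1]++ -> VV[1]=[3, 4, 2]
Event 7: SEND 0->2: VV[0][0]++ -> VV[0]=[4, 0, 2], msg_vec=[4, 0, 2]; VV[2]=max(VV[2],msg_vec) then VV[2][2]++ -> VV[2]=[4, 0, 3]
Event 8: SEND 0->2: VV[0][0]++ -> VV[0]=[5, 0, 2], msg_vec=[5, 0, 2]; VV[2]=max(VV[2],msg_vec) then VV[2][2]++ -> VV[2]=[5, 0, 4]
Event 9: LOCAL 2: VV[2][2]++ -> VV[2]=[5, 0, 5]
Event 4 stamp: [0, 2, 1]
Event 5 stamp: [3, 0, 2]
[0, 2, 1] <= [3, 0, 2]? False
[3, 0, 2] <= [0, 2, 1]? False
Relation: concurrent

Answer: concurrent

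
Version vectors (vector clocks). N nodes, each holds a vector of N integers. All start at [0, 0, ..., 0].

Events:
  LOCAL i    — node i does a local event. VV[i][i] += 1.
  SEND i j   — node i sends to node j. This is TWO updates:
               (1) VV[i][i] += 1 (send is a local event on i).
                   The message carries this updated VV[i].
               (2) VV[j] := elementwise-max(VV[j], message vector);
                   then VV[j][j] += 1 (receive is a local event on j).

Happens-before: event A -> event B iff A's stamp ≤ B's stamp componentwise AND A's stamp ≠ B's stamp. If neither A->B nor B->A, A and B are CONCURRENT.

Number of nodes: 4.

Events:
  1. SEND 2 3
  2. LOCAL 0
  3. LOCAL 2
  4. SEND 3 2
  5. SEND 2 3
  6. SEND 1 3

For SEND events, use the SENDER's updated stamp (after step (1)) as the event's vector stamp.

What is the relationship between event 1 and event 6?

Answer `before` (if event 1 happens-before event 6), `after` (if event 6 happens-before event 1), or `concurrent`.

Initial: VV[0]=[0, 0, 0, 0]
Initial: VV[1]=[0, 0, 0, 0]
Initial: VV[2]=[0, 0, 0, 0]
Initial: VV[3]=[0, 0, 0, 0]
Event 1: SEND 2->3: VV[2][2]++ -> VV[2]=[0, 0, 1, 0], msg_vec=[0, 0, 1, 0]; VV[3]=max(VV[3],msg_vec) then VV[3][3]++ -> VV[3]=[0, 0, 1, 1]
Event 2: LOCAL 0: VV[0][0]++ -> VV[0]=[1, 0, 0, 0]
Event 3: LOCAL 2: VV[2][2]++ -> VV[2]=[0, 0, 2, 0]
Event 4: SEND 3->2: VV[3][3]++ -> VV[3]=[0, 0, 1, 2], msg_vec=[0, 0, 1, 2]; VV[2]=max(VV[2],msg_vec) then VV[2][2]++ -> VV[2]=[0, 0, 3, 2]
Event 5: SEND 2->3: VV[2][2]++ -> VV[2]=[0, 0, 4, 2], msg_vec=[0, 0, 4, 2]; VV[3]=max(VV[3],msg_vec) then VV[3][3]++ -> VV[3]=[0, 0, 4, 3]
Event 6: SEND 1->3: VV[1][1]++ -> VV[1]=[0, 1, 0, 0], msg_vec=[0, 1, 0, 0]; VV[3]=max(VV[3],msg_vec) then VV[3][3]++ -> VV[3]=[0, 1, 4, 4]
Event 1 stamp: [0, 0, 1, 0]
Event 6 stamp: [0, 1, 0, 0]
[0, 0, 1, 0] <= [0, 1, 0, 0]? False
[0, 1, 0, 0] <= [0, 0, 1, 0]? False
Relation: concurrent

Answer: concurrent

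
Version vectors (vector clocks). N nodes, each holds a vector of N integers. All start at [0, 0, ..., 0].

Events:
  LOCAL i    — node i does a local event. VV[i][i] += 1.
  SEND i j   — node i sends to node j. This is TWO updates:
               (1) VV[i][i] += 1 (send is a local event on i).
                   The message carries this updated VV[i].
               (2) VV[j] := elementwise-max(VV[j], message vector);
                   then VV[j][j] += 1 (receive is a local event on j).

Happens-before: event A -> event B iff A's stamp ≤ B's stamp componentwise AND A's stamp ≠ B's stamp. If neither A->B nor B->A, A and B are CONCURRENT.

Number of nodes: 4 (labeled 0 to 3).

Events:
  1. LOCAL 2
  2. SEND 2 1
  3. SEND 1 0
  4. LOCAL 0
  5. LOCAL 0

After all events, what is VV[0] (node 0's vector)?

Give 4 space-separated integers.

Initial: VV[0]=[0, 0, 0, 0]
Initial: VV[1]=[0, 0, 0, 0]
Initial: VV[2]=[0, 0, 0, 0]
Initial: VV[3]=[0, 0, 0, 0]
Event 1: LOCAL 2: VV[2][2]++ -> VV[2]=[0, 0, 1, 0]
Event 2: SEND 2->1: VV[2][2]++ -> VV[2]=[0, 0, 2, 0], msg_vec=[0, 0, 2, 0]; VV[1]=max(VV[1],msg_vec) then VV[1][1]++ -> VV[1]=[0, 1, 2, 0]
Event 3: SEND 1->0: VV[1][1]++ -> VV[1]=[0, 2, 2, 0], msg_vec=[0, 2, 2, 0]; VV[0]=max(VV[0],msg_vec) then VV[0][0]++ -> VV[0]=[1, 2, 2, 0]
Event 4: LOCAL 0: VV[0][0]++ -> VV[0]=[2, 2, 2, 0]
Event 5: LOCAL 0: VV[0][0]++ -> VV[0]=[3, 2, 2, 0]
Final vectors: VV[0]=[3, 2, 2, 0]; VV[1]=[0, 2, 2, 0]; VV[2]=[0, 0, 2, 0]; VV[3]=[0, 0, 0, 0]

Answer: 3 2 2 0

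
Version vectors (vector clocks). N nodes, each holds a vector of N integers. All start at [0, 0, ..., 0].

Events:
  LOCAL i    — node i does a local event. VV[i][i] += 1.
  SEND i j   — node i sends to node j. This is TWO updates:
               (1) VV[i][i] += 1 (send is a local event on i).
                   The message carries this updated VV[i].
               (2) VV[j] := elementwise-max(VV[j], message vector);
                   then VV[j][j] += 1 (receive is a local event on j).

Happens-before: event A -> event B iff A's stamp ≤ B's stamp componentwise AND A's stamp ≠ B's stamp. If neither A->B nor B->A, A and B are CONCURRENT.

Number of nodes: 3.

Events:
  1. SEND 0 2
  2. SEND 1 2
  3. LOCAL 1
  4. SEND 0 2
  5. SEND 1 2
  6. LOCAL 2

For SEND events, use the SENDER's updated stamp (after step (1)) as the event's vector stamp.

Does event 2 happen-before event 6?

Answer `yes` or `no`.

Initial: VV[0]=[0, 0, 0]
Initial: VV[1]=[0, 0, 0]
Initial: VV[2]=[0, 0, 0]
Event 1: SEND 0->2: VV[0][0]++ -> VV[0]=[1, 0, 0], msg_vec=[1, 0, 0]; VV[2]=max(VV[2],msg_vec) then VV[2][2]++ -> VV[2]=[1, 0, 1]
Event 2: SEND 1->2: VV[1][1]++ -> VV[1]=[0, 1, 0], msg_vec=[0, 1, 0]; VV[2]=max(VV[2],msg_vec) then VV[2][2]++ -> VV[2]=[1, 1, 2]
Event 3: LOCAL 1: VV[1][1]++ -> VV[1]=[0, 2, 0]
Event 4: SEND 0->2: VV[0][0]++ -> VV[0]=[2, 0, 0], msg_vec=[2, 0, 0]; VV[2]=max(VV[2],msg_vec) then VV[2][2]++ -> VV[2]=[2, 1, 3]
Event 5: SEND 1->2: VV[1][1]++ -> VV[1]=[0, 3, 0], msg_vec=[0, 3, 0]; VV[2]=max(VV[2],msg_vec) then VV[2][2]++ -> VV[2]=[2, 3, 4]
Event 6: LOCAL 2: VV[2][2]++ -> VV[2]=[2, 3, 5]
Event 2 stamp: [0, 1, 0]
Event 6 stamp: [2, 3, 5]
[0, 1, 0] <= [2, 3, 5]? True. Equal? False. Happens-before: True

Answer: yes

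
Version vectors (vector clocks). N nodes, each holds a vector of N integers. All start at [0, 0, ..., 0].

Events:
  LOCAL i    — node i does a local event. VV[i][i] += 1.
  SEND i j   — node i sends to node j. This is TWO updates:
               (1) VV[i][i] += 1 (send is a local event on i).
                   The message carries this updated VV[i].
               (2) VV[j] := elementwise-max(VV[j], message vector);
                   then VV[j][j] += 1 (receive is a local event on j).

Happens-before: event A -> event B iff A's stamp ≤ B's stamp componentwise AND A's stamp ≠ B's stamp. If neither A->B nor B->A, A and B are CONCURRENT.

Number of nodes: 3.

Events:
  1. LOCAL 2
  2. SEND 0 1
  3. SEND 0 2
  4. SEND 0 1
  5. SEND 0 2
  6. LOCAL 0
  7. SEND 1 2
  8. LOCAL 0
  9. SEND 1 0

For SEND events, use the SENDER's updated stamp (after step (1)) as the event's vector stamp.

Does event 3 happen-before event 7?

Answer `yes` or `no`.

Initial: VV[0]=[0, 0, 0]
Initial: VV[1]=[0, 0, 0]
Initial: VV[2]=[0, 0, 0]
Event 1: LOCAL 2: VV[2][2]++ -> VV[2]=[0, 0, 1]
Event 2: SEND 0->1: VV[0][0]++ -> VV[0]=[1, 0, 0], msg_vec=[1, 0, 0]; VV[1]=max(VV[1],msg_vec) then VV[1][1]++ -> VV[1]=[1, 1, 0]
Event 3: SEND 0->2: VV[0][0]++ -> VV[0]=[2, 0, 0], msg_vec=[2, 0, 0]; VV[2]=max(VV[2],msg_vec) then VV[2][2]++ -> VV[2]=[2, 0, 2]
Event 4: SEND 0->1: VV[0][0]++ -> VV[0]=[3, 0, 0], msg_vec=[3, 0, 0]; VV[1]=max(VV[1],msg_vec) then VV[1][1]++ -> VV[1]=[3, 2, 0]
Event 5: SEND 0->2: VV[0][0]++ -> VV[0]=[4, 0, 0], msg_vec=[4, 0, 0]; VV[2]=max(VV[2],msg_vec) then VV[2][2]++ -> VV[2]=[4, 0, 3]
Event 6: LOCAL 0: VV[0][0]++ -> VV[0]=[5, 0, 0]
Event 7: SEND 1->2: VV[1][1]++ -> VV[1]=[3, 3, 0], msg_vec=[3, 3, 0]; VV[2]=max(VV[2],msg_vec) then VV[2][2]++ -> VV[2]=[4, 3, 4]
Event 8: LOCAL 0: VV[0][0]++ -> VV[0]=[6, 0, 0]
Event 9: SEND 1->0: VV[1][1]++ -> VV[1]=[3, 4, 0], msg_vec=[3, 4, 0]; VV[0]=max(VV[0],msg_vec) then VV[0][0]++ -> VV[0]=[7, 4, 0]
Event 3 stamp: [2, 0, 0]
Event 7 stamp: [3, 3, 0]
[2, 0, 0] <= [3, 3, 0]? True. Equal? False. Happens-before: True

Answer: yes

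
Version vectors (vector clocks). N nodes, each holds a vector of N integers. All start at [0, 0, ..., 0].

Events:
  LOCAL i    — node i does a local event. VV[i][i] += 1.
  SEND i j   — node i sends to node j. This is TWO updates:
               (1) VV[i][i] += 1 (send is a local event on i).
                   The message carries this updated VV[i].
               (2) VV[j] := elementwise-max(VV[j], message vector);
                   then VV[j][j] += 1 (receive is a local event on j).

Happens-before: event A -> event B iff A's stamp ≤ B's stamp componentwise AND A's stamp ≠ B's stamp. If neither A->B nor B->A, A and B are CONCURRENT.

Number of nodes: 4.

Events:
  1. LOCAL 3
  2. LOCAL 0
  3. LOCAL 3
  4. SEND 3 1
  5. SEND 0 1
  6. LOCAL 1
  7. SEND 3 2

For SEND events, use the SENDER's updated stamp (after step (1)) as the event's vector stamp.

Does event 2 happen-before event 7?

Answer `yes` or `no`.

Answer: no

Derivation:
Initial: VV[0]=[0, 0, 0, 0]
Initial: VV[1]=[0, 0, 0, 0]
Initial: VV[2]=[0, 0, 0, 0]
Initial: VV[3]=[0, 0, 0, 0]
Event 1: LOCAL 3: VV[3][3]++ -> VV[3]=[0, 0, 0, 1]
Event 2: LOCAL 0: VV[0][0]++ -> VV[0]=[1, 0, 0, 0]
Event 3: LOCAL 3: VV[3][3]++ -> VV[3]=[0, 0, 0, 2]
Event 4: SEND 3->1: VV[3][3]++ -> VV[3]=[0, 0, 0, 3], msg_vec=[0, 0, 0, 3]; VV[1]=max(VV[1],msg_vec) then VV[1][1]++ -> VV[1]=[0, 1, 0, 3]
Event 5: SEND 0->1: VV[0][0]++ -> VV[0]=[2, 0, 0, 0], msg_vec=[2, 0, 0, 0]; VV[1]=max(VV[1],msg_vec) then VV[1][1]++ -> VV[1]=[2, 2, 0, 3]
Event 6: LOCAL 1: VV[1][1]++ -> VV[1]=[2, 3, 0, 3]
Event 7: SEND 3->2: VV[3][3]++ -> VV[3]=[0, 0, 0, 4], msg_vec=[0, 0, 0, 4]; VV[2]=max(VV[2],msg_vec) then VV[2][2]++ -> VV[2]=[0, 0, 1, 4]
Event 2 stamp: [1, 0, 0, 0]
Event 7 stamp: [0, 0, 0, 4]
[1, 0, 0, 0] <= [0, 0, 0, 4]? False. Equal? False. Happens-before: False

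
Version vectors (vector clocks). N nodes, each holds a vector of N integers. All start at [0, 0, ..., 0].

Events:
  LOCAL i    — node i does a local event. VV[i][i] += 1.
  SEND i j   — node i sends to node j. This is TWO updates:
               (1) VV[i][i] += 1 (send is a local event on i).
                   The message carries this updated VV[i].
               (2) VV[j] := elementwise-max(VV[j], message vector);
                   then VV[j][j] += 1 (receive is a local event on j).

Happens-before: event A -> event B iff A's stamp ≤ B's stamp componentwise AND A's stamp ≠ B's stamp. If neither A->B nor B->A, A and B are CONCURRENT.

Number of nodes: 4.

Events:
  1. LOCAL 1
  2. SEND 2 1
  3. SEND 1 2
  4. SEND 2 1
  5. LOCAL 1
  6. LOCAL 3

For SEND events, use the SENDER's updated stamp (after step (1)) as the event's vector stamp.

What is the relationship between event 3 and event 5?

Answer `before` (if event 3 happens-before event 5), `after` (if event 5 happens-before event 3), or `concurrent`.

Initial: VV[0]=[0, 0, 0, 0]
Initial: VV[1]=[0, 0, 0, 0]
Initial: VV[2]=[0, 0, 0, 0]
Initial: VV[3]=[0, 0, 0, 0]
Event 1: LOCAL 1: VV[1][1]++ -> VV[1]=[0, 1, 0, 0]
Event 2: SEND 2->1: VV[2][2]++ -> VV[2]=[0, 0, 1, 0], msg_vec=[0, 0, 1, 0]; VV[1]=max(VV[1],msg_vec) then VV[1][1]++ -> VV[1]=[0, 2, 1, 0]
Event 3: SEND 1->2: VV[1][1]++ -> VV[1]=[0, 3, 1, 0], msg_vec=[0, 3, 1, 0]; VV[2]=max(VV[2],msg_vec) then VV[2][2]++ -> VV[2]=[0, 3, 2, 0]
Event 4: SEND 2->1: VV[2][2]++ -> VV[2]=[0, 3, 3, 0], msg_vec=[0, 3, 3, 0]; VV[1]=max(VV[1],msg_vec) then VV[1][1]++ -> VV[1]=[0, 4, 3, 0]
Event 5: LOCAL 1: VV[1][1]++ -> VV[1]=[0, 5, 3, 0]
Event 6: LOCAL 3: VV[3][3]++ -> VV[3]=[0, 0, 0, 1]
Event 3 stamp: [0, 3, 1, 0]
Event 5 stamp: [0, 5, 3, 0]
[0, 3, 1, 0] <= [0, 5, 3, 0]? True
[0, 5, 3, 0] <= [0, 3, 1, 0]? False
Relation: before

Answer: before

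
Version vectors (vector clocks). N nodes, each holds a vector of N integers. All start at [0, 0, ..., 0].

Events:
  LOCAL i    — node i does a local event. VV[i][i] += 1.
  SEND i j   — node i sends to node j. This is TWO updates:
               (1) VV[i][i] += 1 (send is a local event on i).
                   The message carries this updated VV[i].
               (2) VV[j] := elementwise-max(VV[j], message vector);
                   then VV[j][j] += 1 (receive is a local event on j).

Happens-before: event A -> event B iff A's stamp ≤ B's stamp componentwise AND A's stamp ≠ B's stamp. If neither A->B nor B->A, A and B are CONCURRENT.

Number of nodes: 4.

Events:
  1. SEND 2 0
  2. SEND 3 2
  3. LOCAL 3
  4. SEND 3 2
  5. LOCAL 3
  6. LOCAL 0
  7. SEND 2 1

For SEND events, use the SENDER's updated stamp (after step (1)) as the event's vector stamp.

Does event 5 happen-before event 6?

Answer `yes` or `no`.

Initial: VV[0]=[0, 0, 0, 0]
Initial: VV[1]=[0, 0, 0, 0]
Initial: VV[2]=[0, 0, 0, 0]
Initial: VV[3]=[0, 0, 0, 0]
Event 1: SEND 2->0: VV[2][2]++ -> VV[2]=[0, 0, 1, 0], msg_vec=[0, 0, 1, 0]; VV[0]=max(VV[0],msg_vec) then VV[0][0]++ -> VV[0]=[1, 0, 1, 0]
Event 2: SEND 3->2: VV[3][3]++ -> VV[3]=[0, 0, 0, 1], msg_vec=[0, 0, 0, 1]; VV[2]=max(VV[2],msg_vec) then VV[2][2]++ -> VV[2]=[0, 0, 2, 1]
Event 3: LOCAL 3: VV[3][3]++ -> VV[3]=[0, 0, 0, 2]
Event 4: SEND 3->2: VV[3][3]++ -> VV[3]=[0, 0, 0, 3], msg_vec=[0, 0, 0, 3]; VV[2]=max(VV[2],msg_vec) then VV[2][2]++ -> VV[2]=[0, 0, 3, 3]
Event 5: LOCAL 3: VV[3][3]++ -> VV[3]=[0, 0, 0, 4]
Event 6: LOCAL 0: VV[0][0]++ -> VV[0]=[2, 0, 1, 0]
Event 7: SEND 2->1: VV[2][2]++ -> VV[2]=[0, 0, 4, 3], msg_vec=[0, 0, 4, 3]; VV[1]=max(VV[1],msg_vec) then VV[1][1]++ -> VV[1]=[0, 1, 4, 3]
Event 5 stamp: [0, 0, 0, 4]
Event 6 stamp: [2, 0, 1, 0]
[0, 0, 0, 4] <= [2, 0, 1, 0]? False. Equal? False. Happens-before: False

Answer: no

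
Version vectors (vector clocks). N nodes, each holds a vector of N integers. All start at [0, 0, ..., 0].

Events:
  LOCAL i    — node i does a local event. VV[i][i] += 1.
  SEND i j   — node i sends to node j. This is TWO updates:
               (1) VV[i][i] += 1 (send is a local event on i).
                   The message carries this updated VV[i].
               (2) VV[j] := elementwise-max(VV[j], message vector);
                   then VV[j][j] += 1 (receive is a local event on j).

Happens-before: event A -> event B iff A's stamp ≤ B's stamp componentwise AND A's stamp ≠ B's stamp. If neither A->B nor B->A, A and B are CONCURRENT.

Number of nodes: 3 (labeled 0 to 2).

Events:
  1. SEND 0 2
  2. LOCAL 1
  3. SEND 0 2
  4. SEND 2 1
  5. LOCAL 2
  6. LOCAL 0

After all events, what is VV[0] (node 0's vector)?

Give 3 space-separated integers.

Initial: VV[0]=[0, 0, 0]
Initial: VV[1]=[0, 0, 0]
Initial: VV[2]=[0, 0, 0]
Event 1: SEND 0->2: VV[0][0]++ -> VV[0]=[1, 0, 0], msg_vec=[1, 0, 0]; VV[2]=max(VV[2],msg_vec) then VV[2][2]++ -> VV[2]=[1, 0, 1]
Event 2: LOCAL 1: VV[1][1]++ -> VV[1]=[0, 1, 0]
Event 3: SEND 0->2: VV[0][0]++ -> VV[0]=[2, 0, 0], msg_vec=[2, 0, 0]; VV[2]=max(VV[2],msg_vec) then VV[2][2]++ -> VV[2]=[2, 0, 2]
Event 4: SEND 2->1: VV[2][2]++ -> VV[2]=[2, 0, 3], msg_vec=[2, 0, 3]; VV[1]=max(VV[1],msg_vec) then VV[1][1]++ -> VV[1]=[2, 2, 3]
Event 5: LOCAL 2: VV[2][2]++ -> VV[2]=[2, 0, 4]
Event 6: LOCAL 0: VV[0][0]++ -> VV[0]=[3, 0, 0]
Final vectors: VV[0]=[3, 0, 0]; VV[1]=[2, 2, 3]; VV[2]=[2, 0, 4]

Answer: 3 0 0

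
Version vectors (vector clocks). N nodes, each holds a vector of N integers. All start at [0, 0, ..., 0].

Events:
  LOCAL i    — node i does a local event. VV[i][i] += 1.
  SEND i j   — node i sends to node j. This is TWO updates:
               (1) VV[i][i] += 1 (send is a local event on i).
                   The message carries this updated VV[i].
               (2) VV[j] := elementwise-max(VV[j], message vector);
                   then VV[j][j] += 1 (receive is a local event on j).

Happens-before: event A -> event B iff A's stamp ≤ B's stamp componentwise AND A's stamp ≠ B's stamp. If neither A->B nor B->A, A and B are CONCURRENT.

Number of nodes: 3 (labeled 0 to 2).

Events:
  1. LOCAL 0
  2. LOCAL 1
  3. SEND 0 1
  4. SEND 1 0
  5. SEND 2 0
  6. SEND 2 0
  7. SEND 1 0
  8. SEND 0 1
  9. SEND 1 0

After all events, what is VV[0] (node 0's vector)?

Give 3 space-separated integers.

Answer: 8 6 2

Derivation:
Initial: VV[0]=[0, 0, 0]
Initial: VV[1]=[0, 0, 0]
Initial: VV[2]=[0, 0, 0]
Event 1: LOCAL 0: VV[0][0]++ -> VV[0]=[1, 0, 0]
Event 2: LOCAL 1: VV[1][1]++ -> VV[1]=[0, 1, 0]
Event 3: SEND 0->1: VV[0][0]++ -> VV[0]=[2, 0, 0], msg_vec=[2, 0, 0]; VV[1]=max(VV[1],msg_vec) then VV[1][1]++ -> VV[1]=[2, 2, 0]
Event 4: SEND 1->0: VV[1][1]++ -> VV[1]=[2, 3, 0], msg_vec=[2, 3, 0]; VV[0]=max(VV[0],msg_vec) then VV[0][0]++ -> VV[0]=[3, 3, 0]
Event 5: SEND 2->0: VV[2][2]++ -> VV[2]=[0, 0, 1], msg_vec=[0, 0, 1]; VV[0]=max(VV[0],msg_vec) then VV[0][0]++ -> VV[0]=[4, 3, 1]
Event 6: SEND 2->0: VV[2][2]++ -> VV[2]=[0, 0, 2], msg_vec=[0, 0, 2]; VV[0]=max(VV[0],msg_vec) then VV[0][0]++ -> VV[0]=[5, 3, 2]
Event 7: SEND 1->0: VV[1][1]++ -> VV[1]=[2, 4, 0], msg_vec=[2, 4, 0]; VV[0]=max(VV[0],msg_vec) then VV[0][0]++ -> VV[0]=[6, 4, 2]
Event 8: SEND 0->1: VV[0][0]++ -> VV[0]=[7, 4, 2], msg_vec=[7, 4, 2]; VV[1]=max(VV[1],msg_vec) then VV[1][1]++ -> VV[1]=[7, 5, 2]
Event 9: SEND 1->0: VV[1][1]++ -> VV[1]=[7, 6, 2], msg_vec=[7, 6, 2]; VV[0]=max(VV[0],msg_vec) then VV[0][0]++ -> VV[0]=[8, 6, 2]
Final vectors: VV[0]=[8, 6, 2]; VV[1]=[7, 6, 2]; VV[2]=[0, 0, 2]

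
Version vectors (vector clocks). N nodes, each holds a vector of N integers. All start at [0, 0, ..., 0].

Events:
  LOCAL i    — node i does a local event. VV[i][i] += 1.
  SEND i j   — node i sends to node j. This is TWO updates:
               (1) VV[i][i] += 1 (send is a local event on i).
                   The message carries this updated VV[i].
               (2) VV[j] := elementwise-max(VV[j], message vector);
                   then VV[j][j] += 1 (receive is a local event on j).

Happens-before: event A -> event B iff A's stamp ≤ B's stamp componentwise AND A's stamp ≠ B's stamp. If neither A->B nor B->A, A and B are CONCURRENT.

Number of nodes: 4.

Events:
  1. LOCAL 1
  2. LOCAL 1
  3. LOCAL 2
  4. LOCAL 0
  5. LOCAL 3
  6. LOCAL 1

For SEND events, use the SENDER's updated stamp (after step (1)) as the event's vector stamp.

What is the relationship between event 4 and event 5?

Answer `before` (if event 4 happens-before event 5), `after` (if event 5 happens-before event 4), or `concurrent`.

Initial: VV[0]=[0, 0, 0, 0]
Initial: VV[1]=[0, 0, 0, 0]
Initial: VV[2]=[0, 0, 0, 0]
Initial: VV[3]=[0, 0, 0, 0]
Event 1: LOCAL 1: VV[1][1]++ -> VV[1]=[0, 1, 0, 0]
Event 2: LOCAL 1: VV[1][1]++ -> VV[1]=[0, 2, 0, 0]
Event 3: LOCAL 2: VV[2][2]++ -> VV[2]=[0, 0, 1, 0]
Event 4: LOCAL 0: VV[0][0]++ -> VV[0]=[1, 0, 0, 0]
Event 5: LOCAL 3: VV[3][3]++ -> VV[3]=[0, 0, 0, 1]
Event 6: LOCAL 1: VV[1][1]++ -> VV[1]=[0, 3, 0, 0]
Event 4 stamp: [1, 0, 0, 0]
Event 5 stamp: [0, 0, 0, 1]
[1, 0, 0, 0] <= [0, 0, 0, 1]? False
[0, 0, 0, 1] <= [1, 0, 0, 0]? False
Relation: concurrent

Answer: concurrent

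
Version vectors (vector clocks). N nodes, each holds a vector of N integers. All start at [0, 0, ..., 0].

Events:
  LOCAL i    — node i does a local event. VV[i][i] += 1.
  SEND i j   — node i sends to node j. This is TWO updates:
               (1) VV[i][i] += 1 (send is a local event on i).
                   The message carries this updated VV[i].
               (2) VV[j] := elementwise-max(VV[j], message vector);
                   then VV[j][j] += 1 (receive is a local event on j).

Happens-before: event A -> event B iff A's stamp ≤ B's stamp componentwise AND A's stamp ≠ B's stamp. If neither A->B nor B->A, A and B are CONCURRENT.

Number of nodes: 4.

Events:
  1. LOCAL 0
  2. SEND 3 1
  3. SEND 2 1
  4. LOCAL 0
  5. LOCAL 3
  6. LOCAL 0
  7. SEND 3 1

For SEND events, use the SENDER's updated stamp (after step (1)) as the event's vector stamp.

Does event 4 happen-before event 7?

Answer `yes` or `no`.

Initial: VV[0]=[0, 0, 0, 0]
Initial: VV[1]=[0, 0, 0, 0]
Initial: VV[2]=[0, 0, 0, 0]
Initial: VV[3]=[0, 0, 0, 0]
Event 1: LOCAL 0: VV[0][0]++ -> VV[0]=[1, 0, 0, 0]
Event 2: SEND 3->1: VV[3][3]++ -> VV[3]=[0, 0, 0, 1], msg_vec=[0, 0, 0, 1]; VV[1]=max(VV[1],msg_vec) then VV[1][1]++ -> VV[1]=[0, 1, 0, 1]
Event 3: SEND 2->1: VV[2][2]++ -> VV[2]=[0, 0, 1, 0], msg_vec=[0, 0, 1, 0]; VV[1]=max(VV[1],msg_vec) then VV[1][1]++ -> VV[1]=[0, 2, 1, 1]
Event 4: LOCAL 0: VV[0][0]++ -> VV[0]=[2, 0, 0, 0]
Event 5: LOCAL 3: VV[3][3]++ -> VV[3]=[0, 0, 0, 2]
Event 6: LOCAL 0: VV[0][0]++ -> VV[0]=[3, 0, 0, 0]
Event 7: SEND 3->1: VV[3][3]++ -> VV[3]=[0, 0, 0, 3], msg_vec=[0, 0, 0, 3]; VV[1]=max(VV[1],msg_vec) then VV[1][1]++ -> VV[1]=[0, 3, 1, 3]
Event 4 stamp: [2, 0, 0, 0]
Event 7 stamp: [0, 0, 0, 3]
[2, 0, 0, 0] <= [0, 0, 0, 3]? False. Equal? False. Happens-before: False

Answer: no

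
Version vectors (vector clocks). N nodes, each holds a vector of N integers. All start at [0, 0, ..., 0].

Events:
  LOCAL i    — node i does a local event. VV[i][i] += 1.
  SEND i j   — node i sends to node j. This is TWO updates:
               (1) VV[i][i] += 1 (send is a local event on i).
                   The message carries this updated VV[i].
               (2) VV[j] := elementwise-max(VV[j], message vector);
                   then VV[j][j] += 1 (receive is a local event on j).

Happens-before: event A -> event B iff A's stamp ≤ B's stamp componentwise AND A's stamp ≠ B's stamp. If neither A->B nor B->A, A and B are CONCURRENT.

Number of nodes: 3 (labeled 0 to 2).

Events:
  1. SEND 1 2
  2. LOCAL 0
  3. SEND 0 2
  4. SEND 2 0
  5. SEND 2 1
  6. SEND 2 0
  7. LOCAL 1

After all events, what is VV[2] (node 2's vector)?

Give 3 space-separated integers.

Initial: VV[0]=[0, 0, 0]
Initial: VV[1]=[0, 0, 0]
Initial: VV[2]=[0, 0, 0]
Event 1: SEND 1->2: VV[1][1]++ -> VV[1]=[0, 1, 0], msg_vec=[0, 1, 0]; VV[2]=max(VV[2],msg_vec) then VV[2][2]++ -> VV[2]=[0, 1, 1]
Event 2: LOCAL 0: VV[0][0]++ -> VV[0]=[1, 0, 0]
Event 3: SEND 0->2: VV[0][0]++ -> VV[0]=[2, 0, 0], msg_vec=[2, 0, 0]; VV[2]=max(VV[2],msg_vec) then VV[2][2]++ -> VV[2]=[2, 1, 2]
Event 4: SEND 2->0: VV[2][2]++ -> VV[2]=[2, 1, 3], msg_vec=[2, 1, 3]; VV[0]=max(VV[0],msg_vec) then VV[0][0]++ -> VV[0]=[3, 1, 3]
Event 5: SEND 2->1: VV[2][2]++ -> VV[2]=[2, 1, 4], msg_vec=[2, 1, 4]; VV[1]=max(VV[1],msg_vec) then VV[1][1]++ -> VV[1]=[2, 2, 4]
Event 6: SEND 2->0: VV[2][2]++ -> VV[2]=[2, 1, 5], msg_vec=[2, 1, 5]; VV[0]=max(VV[0],msg_vec) then VV[0][0]++ -> VV[0]=[4, 1, 5]
Event 7: LOCAL 1: VV[1][1]++ -> VV[1]=[2, 3, 4]
Final vectors: VV[0]=[4, 1, 5]; VV[1]=[2, 3, 4]; VV[2]=[2, 1, 5]

Answer: 2 1 5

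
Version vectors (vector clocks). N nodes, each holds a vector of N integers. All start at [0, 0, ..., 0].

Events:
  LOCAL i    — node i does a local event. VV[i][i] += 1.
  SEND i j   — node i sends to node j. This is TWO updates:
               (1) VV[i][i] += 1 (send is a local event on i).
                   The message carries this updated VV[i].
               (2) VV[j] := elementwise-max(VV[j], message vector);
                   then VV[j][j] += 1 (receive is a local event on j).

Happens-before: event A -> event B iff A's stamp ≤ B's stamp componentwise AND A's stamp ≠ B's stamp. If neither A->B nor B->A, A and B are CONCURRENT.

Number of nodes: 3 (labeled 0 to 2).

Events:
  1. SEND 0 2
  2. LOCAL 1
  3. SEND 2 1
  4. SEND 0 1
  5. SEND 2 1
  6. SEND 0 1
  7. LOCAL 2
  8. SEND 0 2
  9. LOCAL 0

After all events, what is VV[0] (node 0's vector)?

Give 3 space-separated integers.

Answer: 5 0 0

Derivation:
Initial: VV[0]=[0, 0, 0]
Initial: VV[1]=[0, 0, 0]
Initial: VV[2]=[0, 0, 0]
Event 1: SEND 0->2: VV[0][0]++ -> VV[0]=[1, 0, 0], msg_vec=[1, 0, 0]; VV[2]=max(VV[2],msg_vec) then VV[2][2]++ -> VV[2]=[1, 0, 1]
Event 2: LOCAL 1: VV[1][1]++ -> VV[1]=[0, 1, 0]
Event 3: SEND 2->1: VV[2][2]++ -> VV[2]=[1, 0, 2], msg_vec=[1, 0, 2]; VV[1]=max(VV[1],msg_vec) then VV[1][1]++ -> VV[1]=[1, 2, 2]
Event 4: SEND 0->1: VV[0][0]++ -> VV[0]=[2, 0, 0], msg_vec=[2, 0, 0]; VV[1]=max(VV[1],msg_vec) then VV[1][1]++ -> VV[1]=[2, 3, 2]
Event 5: SEND 2->1: VV[2][2]++ -> VV[2]=[1, 0, 3], msg_vec=[1, 0, 3]; VV[1]=max(VV[1],msg_vec) then VV[1][1]++ -> VV[1]=[2, 4, 3]
Event 6: SEND 0->1: VV[0][0]++ -> VV[0]=[3, 0, 0], msg_vec=[3, 0, 0]; VV[1]=max(VV[1],msg_vec) then VV[1][1]++ -> VV[1]=[3, 5, 3]
Event 7: LOCAL 2: VV[2][2]++ -> VV[2]=[1, 0, 4]
Event 8: SEND 0->2: VV[0][0]++ -> VV[0]=[4, 0, 0], msg_vec=[4, 0, 0]; VV[2]=max(VV[2],msg_vec) then VV[2][2]++ -> VV[2]=[4, 0, 5]
Event 9: LOCAL 0: VV[0][0]++ -> VV[0]=[5, 0, 0]
Final vectors: VV[0]=[5, 0, 0]; VV[1]=[3, 5, 3]; VV[2]=[4, 0, 5]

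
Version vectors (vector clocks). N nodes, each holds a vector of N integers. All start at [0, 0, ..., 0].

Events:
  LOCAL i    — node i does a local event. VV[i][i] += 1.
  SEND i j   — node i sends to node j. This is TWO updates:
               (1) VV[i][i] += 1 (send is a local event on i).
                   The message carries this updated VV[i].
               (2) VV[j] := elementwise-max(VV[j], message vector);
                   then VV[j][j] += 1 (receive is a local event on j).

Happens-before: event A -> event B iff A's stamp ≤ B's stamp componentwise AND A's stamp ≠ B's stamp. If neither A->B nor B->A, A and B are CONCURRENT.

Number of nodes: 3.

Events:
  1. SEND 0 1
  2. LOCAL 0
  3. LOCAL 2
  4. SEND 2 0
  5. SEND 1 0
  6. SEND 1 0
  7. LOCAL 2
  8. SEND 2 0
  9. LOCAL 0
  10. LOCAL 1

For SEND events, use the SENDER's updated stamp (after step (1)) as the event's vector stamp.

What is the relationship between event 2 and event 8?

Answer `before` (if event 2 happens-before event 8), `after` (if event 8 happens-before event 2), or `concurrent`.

Answer: concurrent

Derivation:
Initial: VV[0]=[0, 0, 0]
Initial: VV[1]=[0, 0, 0]
Initial: VV[2]=[0, 0, 0]
Event 1: SEND 0->1: VV[0][0]++ -> VV[0]=[1, 0, 0], msg_vec=[1, 0, 0]; VV[1]=max(VV[1],msg_vec) then VV[1][1]++ -> VV[1]=[1, 1, 0]
Event 2: LOCAL 0: VV[0][0]++ -> VV[0]=[2, 0, 0]
Event 3: LOCAL 2: VV[2][2]++ -> VV[2]=[0, 0, 1]
Event 4: SEND 2->0: VV[2][2]++ -> VV[2]=[0, 0, 2], msg_vec=[0, 0, 2]; VV[0]=max(VV[0],msg_vec) then VV[0][0]++ -> VV[0]=[3, 0, 2]
Event 5: SEND 1->0: VV[1][1]++ -> VV[1]=[1, 2, 0], msg_vec=[1, 2, 0]; VV[0]=max(VV[0],msg_vec) then VV[0][0]++ -> VV[0]=[4, 2, 2]
Event 6: SEND 1->0: VV[1][1]++ -> VV[1]=[1, 3, 0], msg_vec=[1, 3, 0]; VV[0]=max(VV[0],msg_vec) then VV[0][0]++ -> VV[0]=[5, 3, 2]
Event 7: LOCAL 2: VV[2][2]++ -> VV[2]=[0, 0, 3]
Event 8: SEND 2->0: VV[2][2]++ -> VV[2]=[0, 0, 4], msg_vec=[0, 0, 4]; VV[0]=max(VV[0],msg_vec) then VV[0][0]++ -> VV[0]=[6, 3, 4]
Event 9: LOCAL 0: VV[0][0]++ -> VV[0]=[7, 3, 4]
Event 10: LOCAL 1: VV[1][1]++ -> VV[1]=[1, 4, 0]
Event 2 stamp: [2, 0, 0]
Event 8 stamp: [0, 0, 4]
[2, 0, 0] <= [0, 0, 4]? False
[0, 0, 4] <= [2, 0, 0]? False
Relation: concurrent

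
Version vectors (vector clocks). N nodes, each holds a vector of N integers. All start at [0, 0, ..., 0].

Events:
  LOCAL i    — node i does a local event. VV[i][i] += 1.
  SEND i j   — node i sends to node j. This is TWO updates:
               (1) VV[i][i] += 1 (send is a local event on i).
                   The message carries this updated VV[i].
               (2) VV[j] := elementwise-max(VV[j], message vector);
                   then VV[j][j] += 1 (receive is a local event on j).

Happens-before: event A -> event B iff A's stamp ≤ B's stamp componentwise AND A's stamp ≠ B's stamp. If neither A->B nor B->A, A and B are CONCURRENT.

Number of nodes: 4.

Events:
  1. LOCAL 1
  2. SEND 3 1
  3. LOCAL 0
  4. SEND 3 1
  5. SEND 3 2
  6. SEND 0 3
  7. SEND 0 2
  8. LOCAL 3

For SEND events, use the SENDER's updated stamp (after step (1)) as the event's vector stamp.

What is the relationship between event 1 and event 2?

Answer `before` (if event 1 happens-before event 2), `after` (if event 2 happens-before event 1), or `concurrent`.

Initial: VV[0]=[0, 0, 0, 0]
Initial: VV[1]=[0, 0, 0, 0]
Initial: VV[2]=[0, 0, 0, 0]
Initial: VV[3]=[0, 0, 0, 0]
Event 1: LOCAL 1: VV[1][1]++ -> VV[1]=[0, 1, 0, 0]
Event 2: SEND 3->1: VV[3][3]++ -> VV[3]=[0, 0, 0, 1], msg_vec=[0, 0, 0, 1]; VV[1]=max(VV[1],msg_vec) then VV[1][1]++ -> VV[1]=[0, 2, 0, 1]
Event 3: LOCAL 0: VV[0][0]++ -> VV[0]=[1, 0, 0, 0]
Event 4: SEND 3->1: VV[3][3]++ -> VV[3]=[0, 0, 0, 2], msg_vec=[0, 0, 0, 2]; VV[1]=max(VV[1],msg_vec) then VV[1][1]++ -> VV[1]=[0, 3, 0, 2]
Event 5: SEND 3->2: VV[3][3]++ -> VV[3]=[0, 0, 0, 3], msg_vec=[0, 0, 0, 3]; VV[2]=max(VV[2],msg_vec) then VV[2][2]++ -> VV[2]=[0, 0, 1, 3]
Event 6: SEND 0->3: VV[0][0]++ -> VV[0]=[2, 0, 0, 0], msg_vec=[2, 0, 0, 0]; VV[3]=max(VV[3],msg_vec) then VV[3][3]++ -> VV[3]=[2, 0, 0, 4]
Event 7: SEND 0->2: VV[0][0]++ -> VV[0]=[3, 0, 0, 0], msg_vec=[3, 0, 0, 0]; VV[2]=max(VV[2],msg_vec) then VV[2][2]++ -> VV[2]=[3, 0, 2, 3]
Event 8: LOCAL 3: VV[3][3]++ -> VV[3]=[2, 0, 0, 5]
Event 1 stamp: [0, 1, 0, 0]
Event 2 stamp: [0, 0, 0, 1]
[0, 1, 0, 0] <= [0, 0, 0, 1]? False
[0, 0, 0, 1] <= [0, 1, 0, 0]? False
Relation: concurrent

Answer: concurrent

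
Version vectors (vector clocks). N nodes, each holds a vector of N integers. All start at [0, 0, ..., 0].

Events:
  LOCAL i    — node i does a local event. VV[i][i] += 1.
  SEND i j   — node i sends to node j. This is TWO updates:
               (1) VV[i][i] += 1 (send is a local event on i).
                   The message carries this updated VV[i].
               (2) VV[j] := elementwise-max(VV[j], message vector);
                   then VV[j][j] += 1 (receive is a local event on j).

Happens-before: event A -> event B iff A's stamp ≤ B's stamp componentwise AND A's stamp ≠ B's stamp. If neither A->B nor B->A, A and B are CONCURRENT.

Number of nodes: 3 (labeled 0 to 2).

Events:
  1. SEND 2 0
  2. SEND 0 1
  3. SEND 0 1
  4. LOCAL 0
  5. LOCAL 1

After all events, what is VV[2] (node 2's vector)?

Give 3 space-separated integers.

Initial: VV[0]=[0, 0, 0]
Initial: VV[1]=[0, 0, 0]
Initial: VV[2]=[0, 0, 0]
Event 1: SEND 2->0: VV[2][2]++ -> VV[2]=[0, 0, 1], msg_vec=[0, 0, 1]; VV[0]=max(VV[0],msg_vec) then VV[0][0]++ -> VV[0]=[1, 0, 1]
Event 2: SEND 0->1: VV[0][0]++ -> VV[0]=[2, 0, 1], msg_vec=[2, 0, 1]; VV[1]=max(VV[1],msg_vec) then VV[1][1]++ -> VV[1]=[2, 1, 1]
Event 3: SEND 0->1: VV[0][0]++ -> VV[0]=[3, 0, 1], msg_vec=[3, 0, 1]; VV[1]=max(VV[1],msg_vec) then VV[1][1]++ -> VV[1]=[3, 2, 1]
Event 4: LOCAL 0: VV[0][0]++ -> VV[0]=[4, 0, 1]
Event 5: LOCAL 1: VV[1][1]++ -> VV[1]=[3, 3, 1]
Final vectors: VV[0]=[4, 0, 1]; VV[1]=[3, 3, 1]; VV[2]=[0, 0, 1]

Answer: 0 0 1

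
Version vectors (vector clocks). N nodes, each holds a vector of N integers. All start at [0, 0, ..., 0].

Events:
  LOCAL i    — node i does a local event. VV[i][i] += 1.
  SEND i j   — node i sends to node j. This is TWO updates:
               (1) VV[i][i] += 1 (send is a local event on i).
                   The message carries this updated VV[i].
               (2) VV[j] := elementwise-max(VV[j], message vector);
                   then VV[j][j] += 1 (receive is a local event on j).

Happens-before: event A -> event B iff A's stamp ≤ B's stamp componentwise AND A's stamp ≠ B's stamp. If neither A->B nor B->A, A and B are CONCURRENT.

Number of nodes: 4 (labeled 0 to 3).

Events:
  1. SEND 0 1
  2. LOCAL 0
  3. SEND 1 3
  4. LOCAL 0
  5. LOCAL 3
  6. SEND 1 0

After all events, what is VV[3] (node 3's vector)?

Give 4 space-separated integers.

Initial: VV[0]=[0, 0, 0, 0]
Initial: VV[1]=[0, 0, 0, 0]
Initial: VV[2]=[0, 0, 0, 0]
Initial: VV[3]=[0, 0, 0, 0]
Event 1: SEND 0->1: VV[0][0]++ -> VV[0]=[1, 0, 0, 0], msg_vec=[1, 0, 0, 0]; VV[1]=max(VV[1],msg_vec) then VV[1][1]++ -> VV[1]=[1, 1, 0, 0]
Event 2: LOCAL 0: VV[0][0]++ -> VV[0]=[2, 0, 0, 0]
Event 3: SEND 1->3: VV[1][1]++ -> VV[1]=[1, 2, 0, 0], msg_vec=[1, 2, 0, 0]; VV[3]=max(VV[3],msg_vec) then VV[3][3]++ -> VV[3]=[1, 2, 0, 1]
Event 4: LOCAL 0: VV[0][0]++ -> VV[0]=[3, 0, 0, 0]
Event 5: LOCAL 3: VV[3][3]++ -> VV[3]=[1, 2, 0, 2]
Event 6: SEND 1->0: VV[1][1]++ -> VV[1]=[1, 3, 0, 0], msg_vec=[1, 3, 0, 0]; VV[0]=max(VV[0],msg_vec) then VV[0][0]++ -> VV[0]=[4, 3, 0, 0]
Final vectors: VV[0]=[4, 3, 0, 0]; VV[1]=[1, 3, 0, 0]; VV[2]=[0, 0, 0, 0]; VV[3]=[1, 2, 0, 2]

Answer: 1 2 0 2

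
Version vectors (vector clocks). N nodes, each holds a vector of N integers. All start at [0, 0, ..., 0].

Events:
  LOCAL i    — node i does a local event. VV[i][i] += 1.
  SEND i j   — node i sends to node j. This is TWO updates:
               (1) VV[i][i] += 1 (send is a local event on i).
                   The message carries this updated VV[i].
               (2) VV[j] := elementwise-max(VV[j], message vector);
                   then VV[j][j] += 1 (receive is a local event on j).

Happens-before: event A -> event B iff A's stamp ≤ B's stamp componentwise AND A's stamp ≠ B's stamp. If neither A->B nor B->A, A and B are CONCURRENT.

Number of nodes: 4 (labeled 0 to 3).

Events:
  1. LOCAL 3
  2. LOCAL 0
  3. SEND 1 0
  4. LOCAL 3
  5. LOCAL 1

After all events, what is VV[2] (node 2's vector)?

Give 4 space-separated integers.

Answer: 0 0 0 0

Derivation:
Initial: VV[0]=[0, 0, 0, 0]
Initial: VV[1]=[0, 0, 0, 0]
Initial: VV[2]=[0, 0, 0, 0]
Initial: VV[3]=[0, 0, 0, 0]
Event 1: LOCAL 3: VV[3][3]++ -> VV[3]=[0, 0, 0, 1]
Event 2: LOCAL 0: VV[0][0]++ -> VV[0]=[1, 0, 0, 0]
Event 3: SEND 1->0: VV[1][1]++ -> VV[1]=[0, 1, 0, 0], msg_vec=[0, 1, 0, 0]; VV[0]=max(VV[0],msg_vec) then VV[0][0]++ -> VV[0]=[2, 1, 0, 0]
Event 4: LOCAL 3: VV[3][3]++ -> VV[3]=[0, 0, 0, 2]
Event 5: LOCAL 1: VV[1][1]++ -> VV[1]=[0, 2, 0, 0]
Final vectors: VV[0]=[2, 1, 0, 0]; VV[1]=[0, 2, 0, 0]; VV[2]=[0, 0, 0, 0]; VV[3]=[0, 0, 0, 2]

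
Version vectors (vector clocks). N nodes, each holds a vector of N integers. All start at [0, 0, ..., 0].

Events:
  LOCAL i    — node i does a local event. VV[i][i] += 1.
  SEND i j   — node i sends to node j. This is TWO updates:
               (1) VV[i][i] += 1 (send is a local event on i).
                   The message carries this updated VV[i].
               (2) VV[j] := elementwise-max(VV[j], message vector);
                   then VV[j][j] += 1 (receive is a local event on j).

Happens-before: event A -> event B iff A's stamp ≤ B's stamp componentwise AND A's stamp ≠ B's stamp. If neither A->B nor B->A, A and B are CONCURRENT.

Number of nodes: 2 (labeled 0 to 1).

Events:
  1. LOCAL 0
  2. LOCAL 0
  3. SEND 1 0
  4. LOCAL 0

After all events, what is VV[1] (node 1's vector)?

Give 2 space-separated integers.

Initial: VV[0]=[0, 0]
Initial: VV[1]=[0, 0]
Event 1: LOCAL 0: VV[0][0]++ -> VV[0]=[1, 0]
Event 2: LOCAL 0: VV[0][0]++ -> VV[0]=[2, 0]
Event 3: SEND 1->0: VV[1][1]++ -> VV[1]=[0, 1], msg_vec=[0, 1]; VV[0]=max(VV[0],msg_vec) then VV[0][0]++ -> VV[0]=[3, 1]
Event 4: LOCAL 0: VV[0][0]++ -> VV[0]=[4, 1]
Final vectors: VV[0]=[4, 1]; VV[1]=[0, 1]

Answer: 0 1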